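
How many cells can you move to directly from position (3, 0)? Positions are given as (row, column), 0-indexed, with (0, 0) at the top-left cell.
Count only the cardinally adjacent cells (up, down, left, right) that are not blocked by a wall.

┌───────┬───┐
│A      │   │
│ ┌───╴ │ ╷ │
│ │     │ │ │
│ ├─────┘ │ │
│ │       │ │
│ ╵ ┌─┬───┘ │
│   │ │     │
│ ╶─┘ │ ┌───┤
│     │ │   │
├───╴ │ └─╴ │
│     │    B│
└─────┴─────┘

Checking passable neighbors of (3, 0):
Neighbors: (2, 0), (4, 0), (3, 1)
Count: 3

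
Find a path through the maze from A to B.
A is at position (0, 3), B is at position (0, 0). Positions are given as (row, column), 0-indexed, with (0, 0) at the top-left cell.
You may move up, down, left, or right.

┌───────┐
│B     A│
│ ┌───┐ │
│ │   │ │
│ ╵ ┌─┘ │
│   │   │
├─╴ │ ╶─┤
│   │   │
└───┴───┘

Finding the shortest path from (0, 3) to (0, 0):
Path length: 3 steps
Directions: left → left → left

Solution:

┌───────┐
│B ← ← A│
│ ┌───┐ │
│ │   │ │
│ ╵ ┌─┘ │
│   │   │
├─╴ │ ╶─┤
│   │   │
└───┴───┘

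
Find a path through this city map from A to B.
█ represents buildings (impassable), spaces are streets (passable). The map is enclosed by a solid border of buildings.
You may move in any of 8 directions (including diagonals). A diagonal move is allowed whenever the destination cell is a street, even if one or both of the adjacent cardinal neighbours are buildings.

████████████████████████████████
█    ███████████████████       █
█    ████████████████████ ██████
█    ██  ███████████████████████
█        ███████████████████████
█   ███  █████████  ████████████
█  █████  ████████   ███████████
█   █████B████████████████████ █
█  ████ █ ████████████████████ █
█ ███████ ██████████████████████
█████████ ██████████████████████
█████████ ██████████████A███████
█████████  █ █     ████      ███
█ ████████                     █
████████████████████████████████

Finding the shortest path from A to B:
Movement: 8-directional
Path length: 19 steps
Directions: down-left → down-left → left → left → left → left → left → left → left → left → left → left → left → up-left → up-left → up → up → up → up

Solution:

████████████████████████████████
█    ███████████████████       █
█    ████████████████████ ██████
█    ██  ███████████████████████
█        ███████████████████████
█   ███  █████████  ████████████
█  █████  ████████   ███████████
█   █████B████████████████████ █
█  ████ █↑████████████████████ █
█ ███████↑██████████████████████
█████████↑██████████████████████
█████████↑██████████████A███████
█████████ ↖█ █     ████↙     ███
█ ████████ ↖←←←←←←←←←←←        █
████████████████████████████████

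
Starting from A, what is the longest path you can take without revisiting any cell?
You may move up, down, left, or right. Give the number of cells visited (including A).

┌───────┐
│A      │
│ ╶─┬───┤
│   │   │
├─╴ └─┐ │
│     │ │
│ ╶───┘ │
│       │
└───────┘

Finding longest simple path using DFS:
Start: (0, 0)
Longest path visits 12 cells
Path: A → down → right → down → left → down → right → right → right → up → up → left

Solution:

┌───────┐
│A      │
│ ╶─┬───┤
│↳ ↓│B ↰│
├─╴ └─┐ │
│↓ ↲  │↑│
│ ╶───┘ │
│↳ → → ↑│
└───────┘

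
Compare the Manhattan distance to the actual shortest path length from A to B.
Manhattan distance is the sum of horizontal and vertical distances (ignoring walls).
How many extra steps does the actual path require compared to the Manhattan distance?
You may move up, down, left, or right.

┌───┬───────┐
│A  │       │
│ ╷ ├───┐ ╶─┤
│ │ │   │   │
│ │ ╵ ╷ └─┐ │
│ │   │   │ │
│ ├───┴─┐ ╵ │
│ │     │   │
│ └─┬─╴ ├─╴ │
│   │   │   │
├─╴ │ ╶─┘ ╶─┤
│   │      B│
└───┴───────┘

Manhattan distance: |5 - 0| + |5 - 0| = 10
Actual path length: 14
Extra steps: 14 - 10 = 4

Solution:

┌───┬───────┐
│A ↓│       │
│ ╷ ├───┐ ╶─┤
│ │↓│↱ ↓│   │
│ │ ╵ ╷ └─┐ │
│ │↳ ↑│↳ ↓│ │
│ ├───┴─┐ ╵ │
│ │     │↳ ↓│
│ └─┬─╴ ├─╴ │
│   │   │↓ ↲│
├─╴ │ ╶─┘ ╶─┤
│   │    ↳ B│
└───┴───────┘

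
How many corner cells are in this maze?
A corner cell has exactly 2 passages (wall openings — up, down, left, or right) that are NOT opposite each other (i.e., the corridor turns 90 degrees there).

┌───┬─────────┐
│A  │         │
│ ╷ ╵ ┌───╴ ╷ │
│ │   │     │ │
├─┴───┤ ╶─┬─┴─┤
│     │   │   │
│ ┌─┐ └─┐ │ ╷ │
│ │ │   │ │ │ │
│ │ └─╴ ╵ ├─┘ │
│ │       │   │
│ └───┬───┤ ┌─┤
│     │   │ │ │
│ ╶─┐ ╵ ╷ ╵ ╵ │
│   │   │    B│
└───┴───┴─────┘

Counting corner cells (2 non-opposite passages):
Total corners: 28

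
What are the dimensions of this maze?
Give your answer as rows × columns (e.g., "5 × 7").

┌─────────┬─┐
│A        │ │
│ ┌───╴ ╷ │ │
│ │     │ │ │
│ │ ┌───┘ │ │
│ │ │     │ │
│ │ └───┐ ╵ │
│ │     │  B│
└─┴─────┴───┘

Counting the maze dimensions:
Rows (vertical): 4
Columns (horizontal): 6
Dimensions: 4 × 6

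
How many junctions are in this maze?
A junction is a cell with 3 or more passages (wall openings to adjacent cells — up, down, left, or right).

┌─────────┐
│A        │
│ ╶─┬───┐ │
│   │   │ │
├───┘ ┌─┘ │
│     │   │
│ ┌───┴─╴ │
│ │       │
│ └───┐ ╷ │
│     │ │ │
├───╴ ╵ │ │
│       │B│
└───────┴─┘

Checking each cell for number of passages:

Junctions found (3+ passages):
  (2, 4): 3 passages
  (3, 3): 3 passages
  (3, 4): 3 passages
  (5, 2): 3 passages
Total junctions: 4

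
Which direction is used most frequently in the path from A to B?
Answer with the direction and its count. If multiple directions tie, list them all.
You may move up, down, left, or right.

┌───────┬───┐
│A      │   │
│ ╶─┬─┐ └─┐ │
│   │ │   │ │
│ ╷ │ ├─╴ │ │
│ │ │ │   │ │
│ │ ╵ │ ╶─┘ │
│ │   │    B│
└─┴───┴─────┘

Directions: right, right, right, down, right, down, left, down, right, right
Counts: {'right': 6, 'down': 3, 'left': 1}
Most common: right (6 times)

Solution:

┌───────┬───┐
│A → → ↓│   │
│ ╶─┬─┐ └─┐ │
│   │ │↳ ↓│ │
│ ╷ │ ├─╴ │ │
│ │ │ │↓ ↲│ │
│ │ ╵ │ ╶─┘ │
│ │   │↳ → B│
└─┴───┴─────┘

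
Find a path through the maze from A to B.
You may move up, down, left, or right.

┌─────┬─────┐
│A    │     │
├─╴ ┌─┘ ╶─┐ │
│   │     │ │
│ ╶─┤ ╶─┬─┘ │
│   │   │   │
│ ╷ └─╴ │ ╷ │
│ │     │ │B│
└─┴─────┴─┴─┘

Finding the shortest path through the maze:
Path length: 18 steps
Directions: right → down → left → down → right → down → right → right → up → left → up → right → up → right → right → down → down → down

Solution:

┌─────┬─────┐
│A ↓  │↱ → ↓│
├─╴ ┌─┘ ╶─┐ │
│↓ ↲│↱ ↑  │↓│
│ ╶─┤ ╶─┬─┘ │
│↳ ↓│↑ ↰│  ↓│
│ ╷ └─╴ │ ╷ │
│ │↳ → ↑│ │B│
└─┴─────┴─┴─┘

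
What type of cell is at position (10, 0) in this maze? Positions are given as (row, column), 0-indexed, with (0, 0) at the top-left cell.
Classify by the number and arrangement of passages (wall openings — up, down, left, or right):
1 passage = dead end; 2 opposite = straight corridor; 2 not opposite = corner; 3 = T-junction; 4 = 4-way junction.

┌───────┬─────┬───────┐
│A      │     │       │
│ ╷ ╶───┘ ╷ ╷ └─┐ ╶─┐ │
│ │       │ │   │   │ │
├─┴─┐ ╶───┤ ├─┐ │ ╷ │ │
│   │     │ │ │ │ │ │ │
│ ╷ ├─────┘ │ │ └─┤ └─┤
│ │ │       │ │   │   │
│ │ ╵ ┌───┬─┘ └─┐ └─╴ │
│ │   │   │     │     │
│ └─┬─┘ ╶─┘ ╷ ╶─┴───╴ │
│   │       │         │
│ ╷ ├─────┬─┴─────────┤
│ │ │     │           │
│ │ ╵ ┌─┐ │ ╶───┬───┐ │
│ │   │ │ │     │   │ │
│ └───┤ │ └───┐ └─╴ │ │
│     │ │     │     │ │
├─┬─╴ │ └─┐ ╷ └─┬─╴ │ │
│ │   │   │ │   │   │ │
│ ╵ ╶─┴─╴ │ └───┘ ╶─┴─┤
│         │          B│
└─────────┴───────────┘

Checking cell at (10, 0):
Number of passages: 2
Cell type: corner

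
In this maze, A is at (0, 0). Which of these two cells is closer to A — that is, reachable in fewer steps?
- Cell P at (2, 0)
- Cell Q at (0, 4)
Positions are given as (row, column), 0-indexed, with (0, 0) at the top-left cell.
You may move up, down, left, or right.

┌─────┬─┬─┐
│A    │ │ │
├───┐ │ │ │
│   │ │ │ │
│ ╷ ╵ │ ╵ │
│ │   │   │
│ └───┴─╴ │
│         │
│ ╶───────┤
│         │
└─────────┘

Shortest path A → P at (2, 0): 8 steps
Shortest path A → Q at (0, 4): 16 steps

P is closer (8 steps vs 16 steps).

Path to P:

┌─────┬─┬─┐
│A → ↓│ │ │
├───┐ │ │ │
│↓ ↰│↓│ │ │
│ ╷ ╵ │ ╵ │
│P│↑ ↲│   │
│ └───┴─╴ │
│         │
│ ╶───────┤
│         │
└─────────┘

Path to Q:

┌─────┬─┬─┐
│A → ↓│ │Q│
├───┐ │ │ │
│↓ ↰│↓│ │↑│
│ ╷ ╵ │ ╵ │
│↓│↑ ↲│  ↑│
│ └───┴─╴ │
│↳ → → → ↑│
│ ╶───────┤
│         │
└─────────┘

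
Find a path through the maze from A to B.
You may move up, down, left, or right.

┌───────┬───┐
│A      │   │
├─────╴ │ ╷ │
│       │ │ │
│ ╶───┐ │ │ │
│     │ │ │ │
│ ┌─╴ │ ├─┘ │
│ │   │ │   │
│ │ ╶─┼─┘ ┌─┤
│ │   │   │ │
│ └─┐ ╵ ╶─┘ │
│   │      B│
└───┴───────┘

Finding the shortest path through the maze:
Path length: 18 steps
Directions: right → right → right → down → left → left → left → down → right → right → down → left → down → right → down → right → right → right

Solution:

┌───────┬───┐
│A → → ↓│   │
├─────╴ │ ╷ │
│↓ ← ← ↲│ │ │
│ ╶───┐ │ │ │
│↳ → ↓│ │ │ │
│ ┌─╴ │ ├─┘ │
│ │↓ ↲│ │   │
│ │ ╶─┼─┘ ┌─┤
│ │↳ ↓│   │ │
│ └─┐ ╵ ╶─┘ │
│   │↳ → → B│
└───┴───────┘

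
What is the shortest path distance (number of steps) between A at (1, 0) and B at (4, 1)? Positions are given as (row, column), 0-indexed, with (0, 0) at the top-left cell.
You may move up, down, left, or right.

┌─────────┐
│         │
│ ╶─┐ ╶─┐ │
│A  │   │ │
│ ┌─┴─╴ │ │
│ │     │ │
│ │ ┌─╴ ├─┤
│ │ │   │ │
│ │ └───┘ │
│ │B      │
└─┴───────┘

Finding path from (1, 0) to (4, 1):
Path: (1,0) → (0,0) → (0,1) → (0,2) → (1,2) → (1,3) → (2,3) → (2,2) → (2,1) → (3,1) → (4,1)
Distance: 10 steps

Solution:

┌─────────┐
│↱ → ↓    │
│ ╶─┐ ╶─┐ │
│A  │↳ ↓│ │
│ ┌─┴─╴ │ │
│ │↓ ← ↲│ │
│ │ ┌─╴ ├─┤
│ │↓│   │ │
│ │ └───┘ │
│ │B      │
└─┴───────┘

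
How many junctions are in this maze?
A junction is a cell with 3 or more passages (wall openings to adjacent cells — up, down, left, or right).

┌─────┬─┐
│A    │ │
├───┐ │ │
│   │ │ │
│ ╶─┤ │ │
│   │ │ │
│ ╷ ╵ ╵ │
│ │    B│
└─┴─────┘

Checking each cell for number of passages:

Junctions found (3+ passages):
  (2, 0): 3 passages
  (3, 2): 3 passages
Total junctions: 2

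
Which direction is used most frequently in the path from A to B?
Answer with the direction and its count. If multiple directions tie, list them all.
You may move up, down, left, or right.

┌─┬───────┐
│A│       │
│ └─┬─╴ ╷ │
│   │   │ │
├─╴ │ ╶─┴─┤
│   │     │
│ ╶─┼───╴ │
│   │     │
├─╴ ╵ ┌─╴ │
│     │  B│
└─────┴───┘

Directions: down, right, down, left, down, right, down, right, up, right, right, down
Counts: {'down': 5, 'right': 5, 'left': 1, 'up': 1}
Most common: down and right (tied at 5 times each)

Solution:

┌─┬───────┐
│A│       │
│ └─┬─╴ ╷ │
│↳ ↓│   │ │
├─╴ │ ╶─┴─┤
│↓ ↲│     │
│ ╶─┼───╴ │
│↳ ↓│↱ → ↓│
├─╴ ╵ ┌─╴ │
│  ↳ ↑│  B│
└─────┴───┘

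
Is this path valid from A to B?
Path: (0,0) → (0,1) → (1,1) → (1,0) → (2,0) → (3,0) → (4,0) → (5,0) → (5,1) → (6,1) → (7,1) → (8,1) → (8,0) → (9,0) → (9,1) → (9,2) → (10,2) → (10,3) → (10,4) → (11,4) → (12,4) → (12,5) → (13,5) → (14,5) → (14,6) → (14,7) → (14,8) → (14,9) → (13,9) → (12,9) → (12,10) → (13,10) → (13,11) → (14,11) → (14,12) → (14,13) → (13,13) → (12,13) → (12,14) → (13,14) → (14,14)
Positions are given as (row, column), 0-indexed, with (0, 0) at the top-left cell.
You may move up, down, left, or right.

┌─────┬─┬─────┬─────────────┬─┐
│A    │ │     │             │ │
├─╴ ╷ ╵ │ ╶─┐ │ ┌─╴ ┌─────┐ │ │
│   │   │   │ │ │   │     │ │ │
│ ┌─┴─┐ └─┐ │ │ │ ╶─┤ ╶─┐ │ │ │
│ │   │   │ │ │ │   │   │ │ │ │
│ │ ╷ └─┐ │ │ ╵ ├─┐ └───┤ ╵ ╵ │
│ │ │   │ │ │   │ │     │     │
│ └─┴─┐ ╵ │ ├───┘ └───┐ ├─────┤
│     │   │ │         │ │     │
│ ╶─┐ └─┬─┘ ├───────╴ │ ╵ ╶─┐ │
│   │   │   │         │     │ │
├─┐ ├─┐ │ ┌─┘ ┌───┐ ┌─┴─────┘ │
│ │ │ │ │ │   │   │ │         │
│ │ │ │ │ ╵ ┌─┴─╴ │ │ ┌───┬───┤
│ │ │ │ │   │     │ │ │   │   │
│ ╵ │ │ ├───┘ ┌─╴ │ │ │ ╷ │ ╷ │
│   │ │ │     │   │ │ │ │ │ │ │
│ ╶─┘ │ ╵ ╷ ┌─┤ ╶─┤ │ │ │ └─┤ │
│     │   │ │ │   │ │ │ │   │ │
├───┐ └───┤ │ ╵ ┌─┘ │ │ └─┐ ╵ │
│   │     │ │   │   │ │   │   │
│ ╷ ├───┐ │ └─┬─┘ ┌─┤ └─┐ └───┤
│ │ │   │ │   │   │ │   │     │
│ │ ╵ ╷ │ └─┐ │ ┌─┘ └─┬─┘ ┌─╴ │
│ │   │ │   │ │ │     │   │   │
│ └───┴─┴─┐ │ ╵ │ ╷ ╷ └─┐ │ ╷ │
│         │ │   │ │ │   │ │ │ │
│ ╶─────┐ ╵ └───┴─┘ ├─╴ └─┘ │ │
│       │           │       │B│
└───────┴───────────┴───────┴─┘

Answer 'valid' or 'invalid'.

Checking path validity:
Result: All consecutive moves are passable.

valid

Correct solution:

┌─────┬─┬─────┬─────────────┬─┐
│A ↓  │ │     │             │ │
├─╴ ╷ ╵ │ ╶─┐ │ ┌─╴ ┌─────┐ │ │
│↓ ↲│   │   │ │ │   │     │ │ │
│ ┌─┴─┐ └─┐ │ │ │ ╶─┤ ╶─┐ │ │ │
│↓│   │   │ │ │ │   │   │ │ │ │
│ │ ╷ └─┐ │ │ ╵ ├─┐ └───┤ ╵ ╵ │
│↓│ │   │ │ │   │ │     │     │
│ └─┴─┐ ╵ │ ├───┘ └───┐ ├─────┤
│↓    │   │ │         │ │     │
│ ╶─┐ └─┬─┘ ├───────╴ │ ╵ ╶─┐ │
│↳ ↓│   │   │         │     │ │
├─┐ ├─┐ │ ┌─┘ ┌───┐ ┌─┴─────┘ │
│ │↓│ │ │ │   │   │ │         │
│ │ │ │ │ ╵ ┌─┴─╴ │ │ ┌───┬───┤
│ │↓│ │ │   │     │ │ │   │   │
│ ╵ │ │ ├───┘ ┌─╴ │ │ │ ╷ │ ╷ │
│↓ ↲│ │ │     │   │ │ │ │ │ │ │
│ ╶─┘ │ ╵ ╷ ┌─┤ ╶─┤ │ │ │ └─┤ │
│↳ → ↓│   │ │ │   │ │ │ │   │ │
├───┐ └───┤ │ ╵ ┌─┘ │ │ └─┐ ╵ │
│   │↳ → ↓│ │   │   │ │   │   │
│ ╷ ├───┐ │ └─┬─┘ ┌─┤ └─┐ └───┤
│ │ │   │↓│   │   │ │   │     │
│ │ ╵ ╷ │ └─┐ │ ┌─┘ └─┬─┘ ┌─╴ │
│ │   │ │↳ ↓│ │ │  ↱ ↓│   │↱ ↓│
│ └───┴─┴─┐ │ ╵ │ ╷ ╷ └─┐ │ ╷ │
│         │↓│   │ │↑│↳ ↓│ │↑│↓│
│ ╶─────┐ ╵ └───┴─┘ ├─╴ └─┘ │ │
│       │  ↳ → → → ↑│  ↳ → ↑│B│
└───────┴───────────┴───────┴─┘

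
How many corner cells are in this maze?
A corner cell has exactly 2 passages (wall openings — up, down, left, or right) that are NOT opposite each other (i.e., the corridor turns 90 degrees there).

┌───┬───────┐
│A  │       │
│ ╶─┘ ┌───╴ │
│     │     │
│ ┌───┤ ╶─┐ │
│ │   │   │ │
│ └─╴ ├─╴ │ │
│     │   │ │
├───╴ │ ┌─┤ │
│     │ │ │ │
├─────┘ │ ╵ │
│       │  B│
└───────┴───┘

Counting corner cells (2 non-opposite passages):
Total corners: 15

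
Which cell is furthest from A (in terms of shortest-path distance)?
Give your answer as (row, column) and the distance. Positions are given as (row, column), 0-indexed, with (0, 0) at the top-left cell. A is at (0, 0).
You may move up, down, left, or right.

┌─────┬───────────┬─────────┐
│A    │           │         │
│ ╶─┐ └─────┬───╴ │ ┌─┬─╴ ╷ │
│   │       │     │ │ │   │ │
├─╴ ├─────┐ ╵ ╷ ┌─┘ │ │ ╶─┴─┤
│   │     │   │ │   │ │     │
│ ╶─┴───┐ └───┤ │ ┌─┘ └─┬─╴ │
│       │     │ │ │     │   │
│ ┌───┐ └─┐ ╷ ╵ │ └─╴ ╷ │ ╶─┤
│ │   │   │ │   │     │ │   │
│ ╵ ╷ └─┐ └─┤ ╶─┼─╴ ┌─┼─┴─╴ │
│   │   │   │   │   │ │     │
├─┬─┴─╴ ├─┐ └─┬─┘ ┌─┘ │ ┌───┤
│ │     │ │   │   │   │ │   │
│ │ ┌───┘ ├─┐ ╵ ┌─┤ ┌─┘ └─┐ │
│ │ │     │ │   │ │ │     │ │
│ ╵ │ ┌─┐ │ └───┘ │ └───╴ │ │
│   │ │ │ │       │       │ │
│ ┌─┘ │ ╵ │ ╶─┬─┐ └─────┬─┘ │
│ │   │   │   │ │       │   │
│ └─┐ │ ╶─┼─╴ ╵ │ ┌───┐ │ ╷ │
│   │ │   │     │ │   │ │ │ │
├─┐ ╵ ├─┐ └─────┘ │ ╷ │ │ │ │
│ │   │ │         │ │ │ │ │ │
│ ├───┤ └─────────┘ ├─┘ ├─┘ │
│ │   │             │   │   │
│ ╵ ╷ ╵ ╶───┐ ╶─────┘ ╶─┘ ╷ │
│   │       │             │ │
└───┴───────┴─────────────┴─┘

Computing BFS distances from A to all cells:
Furthest cell: (11, 0)
Distance: 65 steps

Path from A to the furthest cell:

┌─────┬───────────┬─────────┐
│A    │           │         │
│ ╶─┐ └─────┬───╴ │ ┌─┬─╴ ╷ │
│↳ ↓│       │     │ │ │   │ │
├─╴ ├─────┐ ╵ ╷ ┌─┘ │ │ ╶─┴─┤
│↓ ↲│     │   │ │   │ │     │
│ ╶─┴───┐ └───┤ │ ┌─┘ └─┬─╴ │
│↓      │     │ │ │     │   │
│ ┌───┐ └─┐ ╷ ╵ │ └─╴ ╷ │ ╶─┤
│↓│↱ ↓│   │ │   │     │ │   │
│ ╵ ╷ └─┐ └─┤ ╶─┼─╴ ┌─┼─┴─╴ │
│↳ ↑│↳ ↓│   │   │   │ │     │
├─┬─┴─╴ ├─┐ └─┬─┘ ┌─┘ │ ┌───┤
│ │↓ ← ↲│ │   │   │   │ │   │
│ │ ┌───┘ ├─┐ ╵ ┌─┤ ┌─┘ └─┐ │
│ │↓│↱ → ↓│ │   │ │ │     │ │
│ ╵ │ ┌─┐ │ └───┘ │ └───╴ │ │
│↓ ↲│↑│ │↓│       │       │ │
│ ┌─┘ │ ╵ │ ╶─┬─┐ └─────┬─┘ │
│↓│  ↑│↓ ↲│   │ │↱ → → ↓│   │
│ └─┐ │ ╶─┼─╴ ╵ │ ┌───┐ │ ╷ │
│↳ ↓│↑│↳ ↓│     │↑│   │↓│ │ │
├─┐ ╵ ├─┐ └─────┘ │ ╷ │ │ │ │
│B│↳ ↑│ │↳ → → → ↑│ │ │↓│ │ │
│ ├───┤ └─────────┘ ├─┘ ├─┘ │
│↑│↓ ↰│↓ ← ← ↰      │↓ ↲│   │
│ ╵ ╷ ╵ ╶───┐ ╶─────┘ ╶─┘ ╷ │
│↑ ↲│↑ ↲    │↑ ← ← ← ↲    │ │
└───┴───────┴─────────────┴─┘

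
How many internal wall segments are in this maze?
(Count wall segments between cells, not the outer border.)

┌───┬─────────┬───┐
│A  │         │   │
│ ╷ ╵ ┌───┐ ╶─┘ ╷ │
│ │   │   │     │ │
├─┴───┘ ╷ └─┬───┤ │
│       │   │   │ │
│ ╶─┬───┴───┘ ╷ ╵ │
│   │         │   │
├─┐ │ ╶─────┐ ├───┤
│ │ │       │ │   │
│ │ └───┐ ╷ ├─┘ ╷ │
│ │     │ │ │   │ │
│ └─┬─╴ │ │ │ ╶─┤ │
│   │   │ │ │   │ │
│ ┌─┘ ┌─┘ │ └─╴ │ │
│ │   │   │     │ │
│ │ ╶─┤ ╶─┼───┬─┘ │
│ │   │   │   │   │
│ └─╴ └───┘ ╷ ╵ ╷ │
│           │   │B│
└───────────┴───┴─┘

Counting internal wall segments:
Total internal walls: 72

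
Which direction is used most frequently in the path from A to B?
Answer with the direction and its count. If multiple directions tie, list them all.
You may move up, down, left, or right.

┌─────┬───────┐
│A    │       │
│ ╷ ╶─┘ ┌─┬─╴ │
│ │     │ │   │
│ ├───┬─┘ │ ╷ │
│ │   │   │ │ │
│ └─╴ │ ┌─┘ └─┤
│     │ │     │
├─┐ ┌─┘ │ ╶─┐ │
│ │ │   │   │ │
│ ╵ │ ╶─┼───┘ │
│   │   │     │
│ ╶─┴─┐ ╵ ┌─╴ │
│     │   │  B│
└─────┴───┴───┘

Directions: right, down, right, right, up, right, right, right, down, left, down, down, right, down, down, down
Counts: {'right': 7, 'down': 7, 'up': 1, 'left': 1}
Most common: down and right (tied at 7 times each)

Solution:

┌─────┬───────┐
│A ↓  │↱ → → ↓│
│ ╷ ╶─┘ ┌─┬─╴ │
│ │↳ → ↑│ │↓ ↲│
│ ├───┬─┘ │ ╷ │
│ │   │   │↓│ │
│ └─╴ │ ┌─┘ └─┤
│     │ │  ↳ ↓│
├─┐ ┌─┘ │ ╶─┐ │
│ │ │   │   │↓│
│ ╵ │ ╶─┼───┘ │
│   │   │    ↓│
│ ╶─┴─┐ ╵ ┌─╴ │
│     │   │  B│
└─────┴───┴───┘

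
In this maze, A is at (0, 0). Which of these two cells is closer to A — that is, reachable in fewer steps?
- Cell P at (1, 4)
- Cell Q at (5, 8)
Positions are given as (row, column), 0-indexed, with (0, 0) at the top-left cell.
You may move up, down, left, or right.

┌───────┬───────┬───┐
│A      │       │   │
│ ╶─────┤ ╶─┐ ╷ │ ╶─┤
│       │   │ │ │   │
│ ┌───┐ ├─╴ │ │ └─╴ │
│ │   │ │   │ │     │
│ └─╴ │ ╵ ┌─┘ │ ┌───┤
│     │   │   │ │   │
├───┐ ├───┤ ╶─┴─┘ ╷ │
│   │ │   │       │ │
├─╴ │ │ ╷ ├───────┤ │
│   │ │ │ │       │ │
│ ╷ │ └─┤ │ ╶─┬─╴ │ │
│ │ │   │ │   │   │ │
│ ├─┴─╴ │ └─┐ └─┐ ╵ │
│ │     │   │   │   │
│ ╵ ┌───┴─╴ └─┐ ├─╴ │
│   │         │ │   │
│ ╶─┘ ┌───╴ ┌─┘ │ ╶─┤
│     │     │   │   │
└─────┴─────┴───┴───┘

Shortest path A → P at (1, 4): 11 steps
Shortest path A → Q at (5, 8): 31 steps

P is closer (11 steps vs 31 steps).

Path to P:

┌───────┬───────┬───┐
│A      │       │   │
│ ╶─────┤ ╶─┐ ╷ │ ╶─┤
│↳ → → ↓│P ↰│ │ │   │
│ ┌───┐ ├─╴ │ │ └─╴ │
│ │   │↓│↱ ↑│ │     │
│ └─╴ │ ╵ ┌─┘ │ ┌───┤
│     │↳ ↑│   │ │   │
├───┐ ├───┤ ╶─┴─┘ ╷ │
│   │ │   │       │ │
├─╴ │ │ ╷ ├───────┤ │
│   │ │ │ │       │ │
│ ╷ │ └─┤ │ ╶─┬─╴ │ │
│ │ │   │ │   │   │ │
│ ├─┴─╴ │ └─┐ └─┐ ╵ │
│ │     │   │   │   │
│ ╵ ┌───┴─╴ └─┐ ├─╴ │
│   │         │ │   │
│ ╶─┘ ┌───╴ ┌─┘ │ ╶─┤
│     │     │   │   │
└─────┴─────┴───┴───┘

Path to Q:

┌───────┬───────┬───┐
│A      │↱ → ↓  │   │
│ ╶─────┤ ╶─┐ ╷ │ ╶─┤
│↳ → → ↓│↑ ↰│↓│ │   │
│ ┌───┐ ├─╴ │ │ └─╴ │
│ │   │↓│↱ ↑│↓│     │
│ └─╴ │ ╵ ┌─┘ │ ┌───┤
│     │↳ ↑│↓ ↲│ │↱ ↓│
├───┐ ├───┤ ╶─┴─┘ ╷ │
│   │ │   │↳ → → ↑│↓│
├─╴ │ │ ╷ ├───────┤ │
│   │ │ │ │      Q│↓│
│ ╷ │ └─┤ │ ╶─┬─╴ │ │
│ │ │   │ │   │  ↑│↓│
│ ├─┴─╴ │ └─┐ └─┐ ╵ │
│ │     │   │   │↑ ↲│
│ ╵ ┌───┴─╴ └─┐ ├─╴ │
│   │         │ │   │
│ ╶─┘ ┌───╴ ┌─┘ │ ╶─┤
│     │     │   │   │
└─────┴─────┴───┴───┘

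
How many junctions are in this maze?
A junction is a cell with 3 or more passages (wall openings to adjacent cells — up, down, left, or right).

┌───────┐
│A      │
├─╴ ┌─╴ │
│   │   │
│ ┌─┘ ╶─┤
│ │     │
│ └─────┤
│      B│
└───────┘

Checking each cell for number of passages:

Junctions found (3+ passages):
  (0, 1): 3 passages
  (2, 2): 3 passages
Total junctions: 2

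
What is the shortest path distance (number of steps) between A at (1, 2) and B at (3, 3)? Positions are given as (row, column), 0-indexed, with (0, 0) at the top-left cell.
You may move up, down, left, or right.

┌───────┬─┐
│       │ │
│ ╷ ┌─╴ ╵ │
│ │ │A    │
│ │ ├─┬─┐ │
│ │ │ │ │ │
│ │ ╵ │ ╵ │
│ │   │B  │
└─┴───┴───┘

Finding path from (1, 2) to (3, 3):
Path: (1,2) → (1,3) → (1,4) → (2,4) → (3,4) → (3,3)
Distance: 5 steps

Solution:

┌───────┬─┐
│       │ │
│ ╷ ┌─╴ ╵ │
│ │ │A → ↓│
│ │ ├─┬─┐ │
│ │ │ │ │↓│
│ │ ╵ │ ╵ │
│ │   │B ↲│
└─┴───┴───┘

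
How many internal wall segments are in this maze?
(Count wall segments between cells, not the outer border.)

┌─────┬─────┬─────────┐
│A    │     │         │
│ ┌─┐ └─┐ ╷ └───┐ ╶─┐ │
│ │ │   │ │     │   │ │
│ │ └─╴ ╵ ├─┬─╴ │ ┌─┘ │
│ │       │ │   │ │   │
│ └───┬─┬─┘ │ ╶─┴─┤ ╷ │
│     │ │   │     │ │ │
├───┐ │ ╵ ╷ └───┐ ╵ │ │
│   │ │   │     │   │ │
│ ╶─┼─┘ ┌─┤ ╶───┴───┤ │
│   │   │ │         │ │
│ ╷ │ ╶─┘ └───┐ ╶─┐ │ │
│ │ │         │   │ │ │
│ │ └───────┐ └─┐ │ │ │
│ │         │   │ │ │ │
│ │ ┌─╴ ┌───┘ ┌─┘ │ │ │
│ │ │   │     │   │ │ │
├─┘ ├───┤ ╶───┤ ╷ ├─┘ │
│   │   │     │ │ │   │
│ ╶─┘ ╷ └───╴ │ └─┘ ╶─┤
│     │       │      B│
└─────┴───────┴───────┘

Counting internal wall segments:
Total internal walls: 100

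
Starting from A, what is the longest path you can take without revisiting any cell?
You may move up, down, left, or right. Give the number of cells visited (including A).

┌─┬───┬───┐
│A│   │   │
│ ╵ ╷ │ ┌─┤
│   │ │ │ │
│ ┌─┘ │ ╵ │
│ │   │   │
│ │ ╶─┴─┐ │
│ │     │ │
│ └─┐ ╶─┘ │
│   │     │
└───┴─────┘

Finding longest simple path using DFS:
Start: (0, 0)
Longest path visits 19 cells
Path: A → down → right → up → right → down → down → left → down → right → down → right → right → up → up → left → up → up → right

Solution:

┌─┬───┬───┐
│A│↱ ↓│↱ B│
│ ╵ ╷ │ ┌─┤
│↳ ↑│↓│↑│ │
│ ┌─┘ │ ╵ │
│ │↓ ↲│↑ ↰│
│ │ ╶─┴─┐ │
│ │↳ ↓  │↑│
│ └─┐ ╶─┘ │
│   │↳ → ↑│
└───┴─────┘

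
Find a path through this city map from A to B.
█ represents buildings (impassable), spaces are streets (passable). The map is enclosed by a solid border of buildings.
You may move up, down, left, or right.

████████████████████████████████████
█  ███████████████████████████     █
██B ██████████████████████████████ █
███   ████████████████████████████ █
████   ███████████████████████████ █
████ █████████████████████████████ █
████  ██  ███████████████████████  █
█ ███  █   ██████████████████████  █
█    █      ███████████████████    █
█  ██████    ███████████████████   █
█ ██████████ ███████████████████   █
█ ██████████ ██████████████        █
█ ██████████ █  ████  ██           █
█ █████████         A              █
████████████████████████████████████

Finding the shortest path from A to B:
Movement: cardinal only
Path length: 29 steps
Directions: left → left → left → left → left → left → left → left → up → up → up → up → left → up → left → left → left → left → left → up → left → up → left → up → up → up → left → up → left

Solution:

████████████████████████████████████
█  ███████████████████████████     █
██B↰██████████████████████████████ █
███↑↰ ████████████████████████████ █
████↑  ███████████████████████████ █
████↑█████████████████████████████ █
████↑↰██  ███████████████████████  █
█ ███↑↰█   ██████████████████████  █
█    █↑←←←←↰███████████████████    █
█  ██████  ↑↰███████████████████   █
█ ██████████↑███████████████████   █
█ ██████████↑██████████████        █
█ ██████████↑█  ████  ██           █
█ █████████ ↑←←←←←←←A              █
████████████████████████████████████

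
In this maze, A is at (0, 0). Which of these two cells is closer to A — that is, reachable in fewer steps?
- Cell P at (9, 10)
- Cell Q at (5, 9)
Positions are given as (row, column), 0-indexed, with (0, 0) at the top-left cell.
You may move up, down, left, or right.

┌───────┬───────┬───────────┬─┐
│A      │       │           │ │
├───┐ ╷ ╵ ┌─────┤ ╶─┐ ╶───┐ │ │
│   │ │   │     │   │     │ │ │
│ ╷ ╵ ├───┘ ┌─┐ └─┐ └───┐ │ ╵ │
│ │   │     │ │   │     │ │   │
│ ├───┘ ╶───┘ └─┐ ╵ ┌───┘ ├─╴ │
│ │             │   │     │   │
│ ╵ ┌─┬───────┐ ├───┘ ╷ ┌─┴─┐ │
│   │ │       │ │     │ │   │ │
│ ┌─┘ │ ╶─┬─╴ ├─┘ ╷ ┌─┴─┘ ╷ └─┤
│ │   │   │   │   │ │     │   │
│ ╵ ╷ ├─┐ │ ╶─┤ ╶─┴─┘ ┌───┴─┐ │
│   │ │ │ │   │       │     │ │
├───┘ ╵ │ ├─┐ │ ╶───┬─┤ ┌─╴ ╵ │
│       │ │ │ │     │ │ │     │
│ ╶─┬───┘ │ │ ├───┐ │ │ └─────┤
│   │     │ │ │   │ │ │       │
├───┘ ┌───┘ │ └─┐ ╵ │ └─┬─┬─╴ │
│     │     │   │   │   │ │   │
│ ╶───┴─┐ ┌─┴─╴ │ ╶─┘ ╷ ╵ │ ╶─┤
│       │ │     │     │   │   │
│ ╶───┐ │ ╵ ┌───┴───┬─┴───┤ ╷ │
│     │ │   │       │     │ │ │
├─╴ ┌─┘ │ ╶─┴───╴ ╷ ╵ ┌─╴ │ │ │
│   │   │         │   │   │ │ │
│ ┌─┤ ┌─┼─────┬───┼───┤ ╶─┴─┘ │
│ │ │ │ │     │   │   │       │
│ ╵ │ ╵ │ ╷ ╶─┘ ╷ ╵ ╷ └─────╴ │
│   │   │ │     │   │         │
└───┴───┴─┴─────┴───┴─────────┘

Shortest path A → P at (9, 10): 53 steps
Shortest path A → Q at (5, 9): 40 steps

Q is closer (40 steps vs 53 steps).

Path to P:

┌───────┬───────┬───────────┬─┐
│A → ↓  │       │↱ → ↓      │ │
├───┐ ╷ ╵ ┌─────┤ ╶─┐ ╶───┐ │ │
│↓ ↰│↓│   │↱ → ↓│↑ ↰│↳ → ↓│ │ │
│ ╷ ╵ ├───┘ ┌─┐ └─┐ └───┐ │ ╵ │
│↓│↑ ↲│↱ → ↑│ │↳ ↓│↑    │↓│   │
│ ├───┘ ╶───┘ └─┐ ╵ ┌───┘ ├─╴ │
│↓│↱ → ↑        │↳ ↑│↓ ← ↲│   │
│ ╵ ┌─┬───────┐ ├───┘ ╷ ┌─┴─┐ │
│↳ ↑│ │       │ │↓ ← ↲│ │   │ │
│ ┌─┘ │ ╶─┬─╴ ├─┘ ╷ ┌─┴─┘ ╷ └─┤
│ │   │   │   │↓ ↲│ │     │   │
│ ╵ ╷ ├─┐ │ ╶─┤ ╶─┴─┘ ┌───┴─┐ │
│   │ │ │ │   │↓      │     │ │
├───┘ ╵ │ ├─┐ │ ╶───┬─┤ ┌─╴ ╵ │
│       │ │ │ │↳ → ↓│ │ │     │
│ ╶─┬───┘ │ │ ├───┐ │ │ └─────┤
│   │     │ │ │   │↓│ │       │
├───┘ ┌───┘ │ └─┐ ╵ │ └─┬─┬─╴ │
│     │     │   │↓ ↲│P  │ │   │
│ ╶───┴─┐ ┌─┴─╴ │ ╶─┘ ╷ ╵ │ ╶─┤
│       │ │     │↳ → ↑│   │   │
│ ╶───┐ │ ╵ ┌───┴───┬─┴───┤ ╷ │
│     │ │   │       │     │ │ │
├─╴ ┌─┘ │ ╶─┴───╴ ╷ ╵ ┌─╴ │ │ │
│   │   │         │   │   │ │ │
│ ┌─┤ ┌─┼─────┬───┼───┤ ╶─┴─┘ │
│ │ │ │ │     │   │   │       │
│ ╵ │ ╵ │ ╷ ╶─┘ ╷ ╵ ╷ └─────╴ │
│   │   │ │     │   │         │
└───┴───┴─┴─────┴───┴─────────┘

Path to Q:

┌───────┬───────┬───────────┬─┐
│A → ↓  │       │↱ → ↓      │ │
├───┐ ╷ ╵ ┌─────┤ ╶─┐ ╶───┐ │ │
│↓ ↰│↓│   │↱ → ↓│↑ ↰│↳ → ↓│ │ │
│ ╷ ╵ ├───┘ ┌─┐ └─┐ └───┐ │ ╵ │
│↓│↑ ↲│↱ → ↑│ │↳ ↓│↑    │↓│   │
│ ├───┘ ╶───┘ └─┐ ╵ ┌───┘ ├─╴ │
│↓│↱ → ↑        │↳ ↑│↓ ← ↲│   │
│ ╵ ┌─┬───────┐ ├───┘ ╷ ┌─┴─┐ │
│↳ ↑│ │       │ │  ↓ ↲│ │   │ │
│ ┌─┘ │ ╶─┬─╴ ├─┘ ╷ ┌─┴─┘ ╷ └─┤
│ │   │   │   │   │Q│     │   │
│ ╵ ╷ ├─┐ │ ╶─┤ ╶─┴─┘ ┌───┴─┐ │
│   │ │ │ │   │       │     │ │
├───┘ ╵ │ ├─┐ │ ╶───┬─┤ ┌─╴ ╵ │
│       │ │ │ │     │ │ │     │
│ ╶─┬───┘ │ │ ├───┐ │ │ └─────┤
│   │     │ │ │   │ │ │       │
├───┘ ┌───┘ │ └─┐ ╵ │ └─┬─┬─╴ │
│     │     │   │   │   │ │   │
│ ╶───┴─┐ ┌─┴─╴ │ ╶─┘ ╷ ╵ │ ╶─┤
│       │ │     │     │   │   │
│ ╶───┐ │ ╵ ┌───┴───┬─┴───┤ ╷ │
│     │ │   │       │     │ │ │
├─╴ ┌─┘ │ ╶─┴───╴ ╷ ╵ ┌─╴ │ │ │
│   │   │         │   │   │ │ │
│ ┌─┤ ┌─┼─────┬───┼───┤ ╶─┴─┘ │
│ │ │ │ │     │   │   │       │
│ ╵ │ ╵ │ ╷ ╶─┘ ╷ ╵ ╷ └─────╴ │
│   │   │ │     │   │         │
└───┴───┴─┴─────┴───┴─────────┘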